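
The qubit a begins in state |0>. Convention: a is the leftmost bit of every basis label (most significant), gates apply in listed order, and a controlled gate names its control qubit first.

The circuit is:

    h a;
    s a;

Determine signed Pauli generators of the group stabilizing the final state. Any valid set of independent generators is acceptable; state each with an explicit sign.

The final state is stabilized by the group generated by +Y; other independent generating sets are equally valid.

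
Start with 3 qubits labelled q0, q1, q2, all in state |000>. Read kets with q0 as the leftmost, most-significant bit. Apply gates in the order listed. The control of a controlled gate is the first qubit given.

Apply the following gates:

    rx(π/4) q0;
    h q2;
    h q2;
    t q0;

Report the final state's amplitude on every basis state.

The final amplitudes are sqrt(sqrt(2) + 2)/2 on |000>, -sqrt(2 - sqrt(2))*exp(3*I*pi/4)/2 on |100>, and 0 on every other basis state. Key observation: gates 2-3 undo each other exactly, leaving only the rest of the circuit to track.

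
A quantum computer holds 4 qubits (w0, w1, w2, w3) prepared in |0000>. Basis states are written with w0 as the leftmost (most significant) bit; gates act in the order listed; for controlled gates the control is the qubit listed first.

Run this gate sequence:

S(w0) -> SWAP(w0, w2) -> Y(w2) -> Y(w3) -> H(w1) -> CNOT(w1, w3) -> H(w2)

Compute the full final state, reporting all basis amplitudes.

The resulting statevector has amplitude -1/2 on |0001>, 1/2 on |0011>, -1/2 on |0100>, 1/2 on |0110>, and 0 on every other basis state.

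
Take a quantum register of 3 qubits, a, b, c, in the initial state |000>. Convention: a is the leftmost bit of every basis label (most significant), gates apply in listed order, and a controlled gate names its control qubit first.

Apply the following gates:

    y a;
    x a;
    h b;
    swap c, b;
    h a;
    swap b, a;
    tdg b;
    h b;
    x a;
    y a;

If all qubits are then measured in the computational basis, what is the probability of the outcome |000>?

Outcome |000> occurs with probability sqrt(2)/8 + 1/4.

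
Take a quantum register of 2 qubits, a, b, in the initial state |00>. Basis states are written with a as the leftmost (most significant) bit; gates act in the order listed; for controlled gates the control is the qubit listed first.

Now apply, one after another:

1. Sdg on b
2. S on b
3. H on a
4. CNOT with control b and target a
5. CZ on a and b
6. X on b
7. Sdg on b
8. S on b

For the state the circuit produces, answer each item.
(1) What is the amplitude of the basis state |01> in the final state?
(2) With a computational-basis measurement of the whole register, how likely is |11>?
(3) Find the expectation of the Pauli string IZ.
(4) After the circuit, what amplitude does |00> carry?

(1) |01> carries amplitude sqrt(2)/2 in the final state.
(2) The probability of measuring |11> is 1/2.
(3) The observable IZ averages to -1.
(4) |00> carries amplitude 0 in the final state.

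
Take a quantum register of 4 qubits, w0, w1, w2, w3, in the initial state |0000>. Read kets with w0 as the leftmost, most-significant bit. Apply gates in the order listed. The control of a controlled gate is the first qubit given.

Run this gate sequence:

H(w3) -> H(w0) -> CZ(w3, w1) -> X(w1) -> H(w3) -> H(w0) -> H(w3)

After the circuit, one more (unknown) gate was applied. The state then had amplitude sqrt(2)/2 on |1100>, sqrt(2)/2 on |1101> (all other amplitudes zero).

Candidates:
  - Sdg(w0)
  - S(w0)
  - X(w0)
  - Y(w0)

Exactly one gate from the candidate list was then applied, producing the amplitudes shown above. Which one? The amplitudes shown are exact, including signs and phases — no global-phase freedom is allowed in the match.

The unique candidate consistent with the amplitudes is X(w0).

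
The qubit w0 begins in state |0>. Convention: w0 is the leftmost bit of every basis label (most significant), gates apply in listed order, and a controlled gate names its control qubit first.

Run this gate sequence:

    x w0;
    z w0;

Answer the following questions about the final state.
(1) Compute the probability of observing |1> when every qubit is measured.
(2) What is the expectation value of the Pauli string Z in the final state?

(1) Outcome |1> occurs with probability 1.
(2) In the final state, Z has expectation -1.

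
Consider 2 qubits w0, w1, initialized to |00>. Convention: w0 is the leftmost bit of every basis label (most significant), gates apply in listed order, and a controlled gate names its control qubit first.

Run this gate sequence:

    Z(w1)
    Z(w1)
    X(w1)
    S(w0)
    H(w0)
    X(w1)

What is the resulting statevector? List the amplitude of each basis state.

The resulting statevector has amplitude sqrt(2)/2 on |00>, 0 on |01>, sqrt(2)/2 on |10>, 0 on |11>.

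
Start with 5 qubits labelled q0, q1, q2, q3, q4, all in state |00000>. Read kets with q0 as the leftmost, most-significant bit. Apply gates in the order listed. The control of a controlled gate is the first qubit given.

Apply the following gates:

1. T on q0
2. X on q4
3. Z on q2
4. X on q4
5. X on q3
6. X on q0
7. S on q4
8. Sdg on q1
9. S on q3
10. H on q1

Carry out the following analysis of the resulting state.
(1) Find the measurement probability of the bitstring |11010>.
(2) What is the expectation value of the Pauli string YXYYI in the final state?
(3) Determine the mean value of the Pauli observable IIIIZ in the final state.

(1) A full measurement returns |11010> with probability 1/2.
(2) The expectation value of YXYYI is 0.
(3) In the final state, IIIIZ has expectation 1.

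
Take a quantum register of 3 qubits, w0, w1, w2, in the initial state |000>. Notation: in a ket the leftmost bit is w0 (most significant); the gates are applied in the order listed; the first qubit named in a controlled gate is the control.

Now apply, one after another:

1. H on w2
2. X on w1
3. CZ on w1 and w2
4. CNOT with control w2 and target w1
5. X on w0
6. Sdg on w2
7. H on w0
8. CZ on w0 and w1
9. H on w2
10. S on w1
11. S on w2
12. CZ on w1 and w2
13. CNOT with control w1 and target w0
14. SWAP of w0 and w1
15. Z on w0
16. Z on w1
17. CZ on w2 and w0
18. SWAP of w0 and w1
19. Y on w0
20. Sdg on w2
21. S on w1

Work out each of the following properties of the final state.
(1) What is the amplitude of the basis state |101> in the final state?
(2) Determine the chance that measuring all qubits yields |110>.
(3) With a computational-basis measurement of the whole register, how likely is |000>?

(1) The amplitude on |101> is sqrt(2)/4.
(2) A full measurement returns |110> with probability 1/8.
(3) Outcome |000> occurs with probability 1/8.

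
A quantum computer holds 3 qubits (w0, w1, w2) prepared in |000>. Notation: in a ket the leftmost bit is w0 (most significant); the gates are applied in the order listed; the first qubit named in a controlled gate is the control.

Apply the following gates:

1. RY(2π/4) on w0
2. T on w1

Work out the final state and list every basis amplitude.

The final amplitudes are sqrt(2)/2 on |000>, sqrt(2)/2 on |100>, and 0 on every other basis state.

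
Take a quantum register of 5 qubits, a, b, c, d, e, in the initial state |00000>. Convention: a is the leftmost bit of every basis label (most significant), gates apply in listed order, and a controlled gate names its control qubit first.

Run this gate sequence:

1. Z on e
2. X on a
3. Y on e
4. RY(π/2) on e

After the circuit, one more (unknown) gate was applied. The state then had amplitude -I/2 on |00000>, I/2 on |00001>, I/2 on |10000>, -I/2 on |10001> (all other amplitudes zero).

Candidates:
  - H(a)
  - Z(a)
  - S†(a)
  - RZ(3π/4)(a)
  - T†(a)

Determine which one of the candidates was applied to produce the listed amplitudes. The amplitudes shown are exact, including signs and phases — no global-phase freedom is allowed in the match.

The applied gate was H(a).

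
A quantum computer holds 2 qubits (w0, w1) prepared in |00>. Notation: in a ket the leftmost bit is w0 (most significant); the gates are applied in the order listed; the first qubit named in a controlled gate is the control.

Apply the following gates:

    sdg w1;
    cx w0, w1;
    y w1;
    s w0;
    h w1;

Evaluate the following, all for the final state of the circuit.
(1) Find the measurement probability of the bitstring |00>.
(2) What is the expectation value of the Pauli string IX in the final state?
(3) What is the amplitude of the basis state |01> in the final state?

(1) The probability of measuring |00> is 1/2.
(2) The expectation value of IX is -1.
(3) |01> carries amplitude -sqrt(2)*I/2 in the final state.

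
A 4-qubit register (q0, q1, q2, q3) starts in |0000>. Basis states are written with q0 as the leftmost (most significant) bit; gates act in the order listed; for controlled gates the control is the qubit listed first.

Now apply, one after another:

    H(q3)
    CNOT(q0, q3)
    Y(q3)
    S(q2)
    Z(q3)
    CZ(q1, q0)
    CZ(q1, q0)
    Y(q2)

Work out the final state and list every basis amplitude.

The final amplitudes are sqrt(2)/2 on |0010>, sqrt(2)/2 on |0011>, and 0 on every other basis state. Key observation: gates 6-7 undo each other exactly, leaving only the rest of the circuit to track.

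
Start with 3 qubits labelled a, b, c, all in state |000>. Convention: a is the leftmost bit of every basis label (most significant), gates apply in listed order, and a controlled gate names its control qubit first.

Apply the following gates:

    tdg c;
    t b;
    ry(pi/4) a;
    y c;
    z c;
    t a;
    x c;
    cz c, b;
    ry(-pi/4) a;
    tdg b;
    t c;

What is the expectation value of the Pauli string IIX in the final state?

The observable IIX averages to 0.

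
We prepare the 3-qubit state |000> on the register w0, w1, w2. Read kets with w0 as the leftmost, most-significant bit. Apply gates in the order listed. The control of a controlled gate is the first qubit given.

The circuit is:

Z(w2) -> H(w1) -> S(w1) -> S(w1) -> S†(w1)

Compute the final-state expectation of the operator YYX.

The observable YYX averages to 0. Key observation: gates 4-5 undo each other exactly, leaving only the rest of the circuit to track.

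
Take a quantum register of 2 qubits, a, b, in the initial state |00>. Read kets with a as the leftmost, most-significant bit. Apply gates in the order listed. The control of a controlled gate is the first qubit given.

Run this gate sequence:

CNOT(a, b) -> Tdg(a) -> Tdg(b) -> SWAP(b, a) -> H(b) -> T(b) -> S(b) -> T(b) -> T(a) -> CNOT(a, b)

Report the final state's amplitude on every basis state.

The final amplitudes are sqrt(2)/2 on |00>, -sqrt(2)/2 on |01>, 0 on |10>, 0 on |11>.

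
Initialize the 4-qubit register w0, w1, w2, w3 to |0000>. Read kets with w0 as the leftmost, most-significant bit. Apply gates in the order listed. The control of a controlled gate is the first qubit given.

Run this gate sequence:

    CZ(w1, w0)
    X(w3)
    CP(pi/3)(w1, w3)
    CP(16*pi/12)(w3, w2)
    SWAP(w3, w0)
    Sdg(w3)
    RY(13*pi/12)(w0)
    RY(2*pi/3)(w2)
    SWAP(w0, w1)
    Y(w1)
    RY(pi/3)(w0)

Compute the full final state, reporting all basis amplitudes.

The resulting statevector has amplitude -3*I*sqrt(2 - sqrt(2))/16 + I*sqrt(3*sqrt(2) + 6)/16 on |0000>, 0 on |0001>, 3*I*(-sqrt(3)*sqrt(2 - sqrt(2)) + sqrt(sqrt(2) + 2))/16 on |0010>, 0 on |0011>, -3*I*sqrt(sqrt(2) + 2)/16 - I*sqrt(6 - 3*sqrt(2))/16 on |0100>, 0 on |0101>, 3*I*(-sqrt(3)*sqrt(sqrt(2) + 2) - sqrt(2 - sqrt(2)))/16 on |0110>, 0 on |0111>, -I*sqrt(6 - 3*sqrt(2))/16 + I*sqrt(sqrt(2) + 2)/16 on |1000>, 0 on |1001>, -3*I*sqrt(2 - sqrt(2))/16 + I*sqrt(3*sqrt(2) + 6)/16 on |1010>, 0 on |1011>, -I*sqrt(3*sqrt(2) + 6)/16 - I*sqrt(2 - sqrt(2))/16 on |1100>, 0 on |1101>, -3*I*sqrt(sqrt(2) + 2)/16 - I*sqrt(6 - 3*sqrt(2))/16 on |1110>, 0 on |1111>.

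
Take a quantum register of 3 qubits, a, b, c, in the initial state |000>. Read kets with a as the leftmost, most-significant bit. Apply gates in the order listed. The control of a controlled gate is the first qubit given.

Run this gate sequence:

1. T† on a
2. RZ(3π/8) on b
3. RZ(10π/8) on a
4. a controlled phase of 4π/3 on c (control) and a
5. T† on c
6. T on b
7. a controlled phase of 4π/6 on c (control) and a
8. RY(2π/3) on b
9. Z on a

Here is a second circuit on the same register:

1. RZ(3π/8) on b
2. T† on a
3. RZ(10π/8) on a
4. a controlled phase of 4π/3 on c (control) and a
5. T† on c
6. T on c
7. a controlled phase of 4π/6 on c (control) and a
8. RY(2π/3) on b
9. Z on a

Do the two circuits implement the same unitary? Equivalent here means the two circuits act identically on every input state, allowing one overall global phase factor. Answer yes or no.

No: there is an input state on which the two circuits produce genuinely different outputs (not merely differing by a phase).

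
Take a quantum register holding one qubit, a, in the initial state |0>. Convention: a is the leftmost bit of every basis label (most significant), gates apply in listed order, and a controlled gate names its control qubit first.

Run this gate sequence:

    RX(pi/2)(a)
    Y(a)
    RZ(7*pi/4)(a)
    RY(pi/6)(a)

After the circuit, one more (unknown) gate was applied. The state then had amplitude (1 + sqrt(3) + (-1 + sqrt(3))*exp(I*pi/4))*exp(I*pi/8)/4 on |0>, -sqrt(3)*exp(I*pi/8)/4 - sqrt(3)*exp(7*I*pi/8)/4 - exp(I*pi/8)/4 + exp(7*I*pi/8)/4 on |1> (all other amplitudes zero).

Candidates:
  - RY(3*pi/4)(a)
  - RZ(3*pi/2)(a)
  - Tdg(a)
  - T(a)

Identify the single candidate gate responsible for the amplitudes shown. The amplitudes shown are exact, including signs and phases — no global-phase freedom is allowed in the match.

It was Tdg(a) that produced the state shown.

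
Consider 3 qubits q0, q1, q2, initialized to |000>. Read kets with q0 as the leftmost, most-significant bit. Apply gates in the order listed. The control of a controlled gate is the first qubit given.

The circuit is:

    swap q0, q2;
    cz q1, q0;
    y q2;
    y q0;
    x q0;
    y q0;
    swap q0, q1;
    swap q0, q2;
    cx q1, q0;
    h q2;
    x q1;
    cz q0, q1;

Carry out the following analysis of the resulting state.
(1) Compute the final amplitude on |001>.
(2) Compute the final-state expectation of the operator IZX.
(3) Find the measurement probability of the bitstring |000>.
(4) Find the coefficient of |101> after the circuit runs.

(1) |001> carries amplitude -sqrt(2)*I/2 in the final state.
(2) In the final state, IZX has expectation 1.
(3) Outcome |000> occurs with probability 1/2.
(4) The final state's coefficient on |101> equals 0.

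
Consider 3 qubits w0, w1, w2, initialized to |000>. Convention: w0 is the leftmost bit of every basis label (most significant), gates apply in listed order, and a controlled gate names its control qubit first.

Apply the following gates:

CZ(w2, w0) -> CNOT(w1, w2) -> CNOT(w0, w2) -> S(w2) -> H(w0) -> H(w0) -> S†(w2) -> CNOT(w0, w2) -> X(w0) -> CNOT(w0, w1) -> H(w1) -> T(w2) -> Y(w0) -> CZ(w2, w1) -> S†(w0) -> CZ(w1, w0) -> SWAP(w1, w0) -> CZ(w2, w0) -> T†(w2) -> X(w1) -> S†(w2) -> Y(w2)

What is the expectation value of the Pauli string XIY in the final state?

The observable XIY averages to 0. Key observation: the block from step 3 through step 8 cancels to the identity and can be dropped.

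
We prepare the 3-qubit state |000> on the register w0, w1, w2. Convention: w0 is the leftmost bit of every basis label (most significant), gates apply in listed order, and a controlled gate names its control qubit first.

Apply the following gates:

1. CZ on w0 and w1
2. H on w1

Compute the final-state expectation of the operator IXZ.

In the final state, IXZ has expectation 1.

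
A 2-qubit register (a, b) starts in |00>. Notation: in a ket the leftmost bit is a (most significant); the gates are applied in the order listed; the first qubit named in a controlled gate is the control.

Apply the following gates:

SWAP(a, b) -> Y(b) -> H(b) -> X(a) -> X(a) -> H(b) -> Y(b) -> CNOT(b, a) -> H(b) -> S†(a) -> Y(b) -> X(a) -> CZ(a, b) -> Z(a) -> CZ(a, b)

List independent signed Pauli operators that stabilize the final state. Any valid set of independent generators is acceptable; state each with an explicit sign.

The stabilizer group can be generated by -IX, -ZI, among other valid generating sets.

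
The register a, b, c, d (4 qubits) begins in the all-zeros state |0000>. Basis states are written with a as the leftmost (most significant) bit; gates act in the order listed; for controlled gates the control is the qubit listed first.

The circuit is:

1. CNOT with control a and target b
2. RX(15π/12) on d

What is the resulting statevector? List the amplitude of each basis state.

The resulting statevector has amplitude -sqrt(2 - sqrt(2))/2 on |0000>, -I*sqrt(sqrt(2) + 2)/2 on |0001>, and 0 on every other basis state.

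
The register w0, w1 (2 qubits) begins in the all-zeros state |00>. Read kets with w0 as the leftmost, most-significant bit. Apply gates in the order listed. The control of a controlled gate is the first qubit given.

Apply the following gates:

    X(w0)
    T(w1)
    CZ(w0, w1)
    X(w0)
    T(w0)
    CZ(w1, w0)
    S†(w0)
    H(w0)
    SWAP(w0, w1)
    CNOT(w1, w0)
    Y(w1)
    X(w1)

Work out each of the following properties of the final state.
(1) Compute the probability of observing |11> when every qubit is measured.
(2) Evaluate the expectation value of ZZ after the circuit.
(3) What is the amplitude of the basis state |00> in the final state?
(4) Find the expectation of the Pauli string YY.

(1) Outcome |11> occurs with probability 1/2.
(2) The expectation value of ZZ is 1.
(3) The amplitude on |00> is sqrt(2)*I/2.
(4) The observable YY averages to 1.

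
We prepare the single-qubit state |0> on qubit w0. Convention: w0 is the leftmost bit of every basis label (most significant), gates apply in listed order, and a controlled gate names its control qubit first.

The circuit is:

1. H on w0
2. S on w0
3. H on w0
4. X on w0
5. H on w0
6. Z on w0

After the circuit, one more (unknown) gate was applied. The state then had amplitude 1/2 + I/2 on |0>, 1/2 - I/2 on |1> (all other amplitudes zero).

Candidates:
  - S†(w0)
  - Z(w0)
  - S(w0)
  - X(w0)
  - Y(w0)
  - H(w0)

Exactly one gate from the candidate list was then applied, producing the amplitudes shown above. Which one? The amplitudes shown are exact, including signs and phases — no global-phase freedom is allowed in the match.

It was H(w0) that produced the state shown.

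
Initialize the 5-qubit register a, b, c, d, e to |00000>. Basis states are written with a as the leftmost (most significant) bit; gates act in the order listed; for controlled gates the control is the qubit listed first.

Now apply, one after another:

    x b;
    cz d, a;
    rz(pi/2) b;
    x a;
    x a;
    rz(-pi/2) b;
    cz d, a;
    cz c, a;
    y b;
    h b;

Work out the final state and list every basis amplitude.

After the circuit, the state carries amplitude -sqrt(2)*I/2 on |00000>, -sqrt(2)*I/2 on |01000>, and 0 on every other basis state.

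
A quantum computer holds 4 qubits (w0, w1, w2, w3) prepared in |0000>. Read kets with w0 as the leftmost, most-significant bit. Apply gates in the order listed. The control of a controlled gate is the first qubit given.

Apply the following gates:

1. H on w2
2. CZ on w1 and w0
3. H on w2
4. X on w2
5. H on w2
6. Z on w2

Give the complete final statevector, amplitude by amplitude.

The resulting statevector has amplitude sqrt(2)/2 on |0000>, sqrt(2)/2 on |0010>, and 0 on every other basis state.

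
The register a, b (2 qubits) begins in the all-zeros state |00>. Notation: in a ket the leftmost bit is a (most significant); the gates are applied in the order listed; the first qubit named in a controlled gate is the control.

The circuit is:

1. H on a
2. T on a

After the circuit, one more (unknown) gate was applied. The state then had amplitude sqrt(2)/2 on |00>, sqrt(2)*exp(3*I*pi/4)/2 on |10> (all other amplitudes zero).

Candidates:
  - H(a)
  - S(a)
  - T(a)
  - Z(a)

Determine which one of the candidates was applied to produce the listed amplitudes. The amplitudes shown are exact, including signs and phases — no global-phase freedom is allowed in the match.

It was S(a) that produced the state shown.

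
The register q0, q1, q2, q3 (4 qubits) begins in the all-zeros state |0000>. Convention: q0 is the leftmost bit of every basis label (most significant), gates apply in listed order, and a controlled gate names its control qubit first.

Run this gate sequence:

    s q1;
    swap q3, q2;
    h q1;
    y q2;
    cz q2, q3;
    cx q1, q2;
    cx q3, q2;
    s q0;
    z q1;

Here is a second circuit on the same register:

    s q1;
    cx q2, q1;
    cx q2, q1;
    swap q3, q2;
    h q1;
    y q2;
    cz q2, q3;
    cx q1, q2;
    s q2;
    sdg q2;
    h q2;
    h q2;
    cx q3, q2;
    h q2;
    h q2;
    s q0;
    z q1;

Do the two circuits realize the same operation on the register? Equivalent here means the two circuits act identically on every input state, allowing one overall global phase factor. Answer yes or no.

Yes — the two circuits implement the same unitary up to a global phase.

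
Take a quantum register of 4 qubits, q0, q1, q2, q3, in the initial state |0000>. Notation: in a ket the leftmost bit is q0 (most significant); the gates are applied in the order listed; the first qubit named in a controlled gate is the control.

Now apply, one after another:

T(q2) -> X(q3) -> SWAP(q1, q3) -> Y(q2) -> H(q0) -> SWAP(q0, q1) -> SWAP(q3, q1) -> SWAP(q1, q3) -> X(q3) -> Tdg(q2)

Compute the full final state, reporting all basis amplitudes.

The resulting statevector has amplitude sqrt(2)*exp(I*pi/4)/2 on |1011>, sqrt(2)*exp(I*pi/4)/2 on |1111>, and 0 on every other basis state.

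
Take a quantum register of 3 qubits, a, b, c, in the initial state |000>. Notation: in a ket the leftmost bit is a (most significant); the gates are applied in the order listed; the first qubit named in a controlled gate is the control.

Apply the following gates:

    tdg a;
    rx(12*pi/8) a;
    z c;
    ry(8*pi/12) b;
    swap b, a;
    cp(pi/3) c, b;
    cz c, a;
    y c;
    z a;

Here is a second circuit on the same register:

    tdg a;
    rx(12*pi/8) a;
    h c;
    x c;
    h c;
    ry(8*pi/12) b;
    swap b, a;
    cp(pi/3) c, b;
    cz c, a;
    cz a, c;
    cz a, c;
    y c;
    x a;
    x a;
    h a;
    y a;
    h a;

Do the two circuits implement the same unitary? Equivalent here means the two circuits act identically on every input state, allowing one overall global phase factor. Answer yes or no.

No: there is an input state on which the two circuits produce genuinely different outputs (not merely differing by a phase).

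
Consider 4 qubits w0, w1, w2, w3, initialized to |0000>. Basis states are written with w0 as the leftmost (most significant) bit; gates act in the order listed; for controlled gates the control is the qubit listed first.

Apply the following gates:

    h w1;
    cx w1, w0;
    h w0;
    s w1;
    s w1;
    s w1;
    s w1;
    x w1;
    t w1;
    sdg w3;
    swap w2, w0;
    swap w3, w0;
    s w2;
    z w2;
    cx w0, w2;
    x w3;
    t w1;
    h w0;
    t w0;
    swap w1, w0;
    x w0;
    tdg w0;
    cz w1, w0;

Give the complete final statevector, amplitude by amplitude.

After the circuit, the state carries amplitude 0 on |0000>, sqrt(2)*I/4 on |0001>, 0 on |0010>, sqrt(2)/4 on |0011>, 0 on |0100>, sqrt(2)*exp(3*I*pi/4)/4 on |0101>, 0 on |0110>, sqrt(2)*exp(I*pi/4)/4 on |0111>, 0 on |1000>, -sqrt(2)*exp(3*I*pi/4)/4 on |1001>, 0 on |1010>, sqrt(2)*exp(I*pi/4)/4 on |1011>, 0 on |1100>, -sqrt(2)/4 on |1101>, 0 on |1110>, -sqrt(2)*I/4 on |1111>. Key observation: steps 4-7 multiply out to the identity, so the circuit reduces to the remaining gates.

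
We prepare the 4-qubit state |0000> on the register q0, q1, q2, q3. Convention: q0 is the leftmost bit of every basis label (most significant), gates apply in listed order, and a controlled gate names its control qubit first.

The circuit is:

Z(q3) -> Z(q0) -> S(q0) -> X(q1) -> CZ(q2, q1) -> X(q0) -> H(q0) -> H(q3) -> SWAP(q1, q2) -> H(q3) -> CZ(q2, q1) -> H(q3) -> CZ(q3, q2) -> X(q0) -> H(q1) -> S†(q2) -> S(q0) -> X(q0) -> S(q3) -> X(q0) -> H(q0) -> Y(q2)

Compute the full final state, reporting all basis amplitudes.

The final amplitudes are 1/4 - I/4 on |0000>, -1/4 - I/4 on |0001>, 0 on |0010>, 0 on |0011>, 1/4 - I/4 on |0100>, -1/4 - I/4 on |0101>, 0 on |0110>, 0 on |0111>, 1/4 + I/4 on |1000>, 1/4 - I/4 on |1001>, 0 on |1010>, 0 on |1011>, 1/4 + I/4 on |1100>, 1/4 - I/4 on |1101>, 0 on |1110>, 0 on |1111>.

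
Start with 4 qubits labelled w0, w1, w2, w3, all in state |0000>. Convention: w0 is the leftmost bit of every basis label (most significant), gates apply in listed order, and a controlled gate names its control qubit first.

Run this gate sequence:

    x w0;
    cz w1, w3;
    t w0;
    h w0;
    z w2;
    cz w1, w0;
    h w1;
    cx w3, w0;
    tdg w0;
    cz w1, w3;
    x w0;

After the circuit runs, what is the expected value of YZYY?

The expectation value of YZYY is 0.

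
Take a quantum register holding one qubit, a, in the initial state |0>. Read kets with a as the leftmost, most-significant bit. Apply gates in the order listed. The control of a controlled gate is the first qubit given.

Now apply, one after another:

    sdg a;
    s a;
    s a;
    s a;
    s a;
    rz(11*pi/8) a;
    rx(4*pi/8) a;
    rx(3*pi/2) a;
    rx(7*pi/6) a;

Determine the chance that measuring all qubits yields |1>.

Outcome |1> occurs with probability sqrt(3)/4 + 1/2. Key observation: the block from step 2 through step 5 cancels to the identity and can be dropped.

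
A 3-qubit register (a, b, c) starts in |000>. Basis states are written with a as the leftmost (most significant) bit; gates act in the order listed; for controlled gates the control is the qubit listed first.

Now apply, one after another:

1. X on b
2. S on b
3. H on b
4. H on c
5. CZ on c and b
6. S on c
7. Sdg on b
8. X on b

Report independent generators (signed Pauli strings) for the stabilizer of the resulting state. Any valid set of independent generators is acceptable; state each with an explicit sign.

The stabilizer group can be generated by -IYZ, -IZY, +ZII, among other valid generating sets.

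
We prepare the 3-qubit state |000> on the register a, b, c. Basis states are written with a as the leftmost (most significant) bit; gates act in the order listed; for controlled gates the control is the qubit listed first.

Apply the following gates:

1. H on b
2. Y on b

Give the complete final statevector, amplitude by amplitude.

The final amplitudes are -sqrt(2)*I/2 on |000>, sqrt(2)*I/2 on |010>, and 0 on every other basis state.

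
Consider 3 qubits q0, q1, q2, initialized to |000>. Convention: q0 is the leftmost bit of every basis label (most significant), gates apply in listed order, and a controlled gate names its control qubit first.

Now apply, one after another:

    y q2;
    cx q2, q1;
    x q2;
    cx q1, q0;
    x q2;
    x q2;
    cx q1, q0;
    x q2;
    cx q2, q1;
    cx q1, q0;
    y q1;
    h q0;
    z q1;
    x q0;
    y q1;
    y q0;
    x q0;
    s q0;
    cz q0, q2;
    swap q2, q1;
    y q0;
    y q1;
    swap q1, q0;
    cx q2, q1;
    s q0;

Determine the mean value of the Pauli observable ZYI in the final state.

In the final state, ZYI has expectation 1.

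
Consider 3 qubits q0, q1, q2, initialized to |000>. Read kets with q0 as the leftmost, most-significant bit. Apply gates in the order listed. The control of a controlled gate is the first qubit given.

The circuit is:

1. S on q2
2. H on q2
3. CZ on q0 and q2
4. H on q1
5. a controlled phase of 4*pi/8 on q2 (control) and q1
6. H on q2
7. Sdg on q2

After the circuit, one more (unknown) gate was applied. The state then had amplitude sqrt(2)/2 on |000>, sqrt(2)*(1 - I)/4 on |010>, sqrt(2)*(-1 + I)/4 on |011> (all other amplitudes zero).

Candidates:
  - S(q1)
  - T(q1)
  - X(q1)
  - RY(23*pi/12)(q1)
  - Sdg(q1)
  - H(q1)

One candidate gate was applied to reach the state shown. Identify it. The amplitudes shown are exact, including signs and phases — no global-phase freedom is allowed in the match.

The unique candidate consistent with the amplitudes is Sdg(q1).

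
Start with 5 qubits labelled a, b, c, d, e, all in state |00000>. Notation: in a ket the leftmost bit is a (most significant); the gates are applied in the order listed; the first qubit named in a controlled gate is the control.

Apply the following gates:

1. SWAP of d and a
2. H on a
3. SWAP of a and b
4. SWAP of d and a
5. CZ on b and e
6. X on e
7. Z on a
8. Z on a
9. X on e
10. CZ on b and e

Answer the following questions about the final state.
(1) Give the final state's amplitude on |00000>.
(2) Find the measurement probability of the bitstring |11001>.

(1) |00000> carries amplitude sqrt(2)/2 in the final state. Key observation: gates 5-10 undo each other exactly, leaving only the rest of the circuit to track.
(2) A full measurement returns |11001> with probability 0.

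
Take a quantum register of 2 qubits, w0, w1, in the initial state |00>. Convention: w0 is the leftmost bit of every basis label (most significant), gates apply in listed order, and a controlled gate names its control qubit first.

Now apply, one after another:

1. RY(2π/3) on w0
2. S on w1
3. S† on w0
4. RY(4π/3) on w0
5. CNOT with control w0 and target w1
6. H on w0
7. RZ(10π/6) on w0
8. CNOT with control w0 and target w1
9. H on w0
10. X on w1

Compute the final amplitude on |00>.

|00> carries amplitude -3*exp(I*pi/3)/8 - sqrt(3)*exp(2*I*pi/3)/8 - sqrt(3)*exp(I*pi/6)/8 - exp(5*I*pi/6)/8 in the final state.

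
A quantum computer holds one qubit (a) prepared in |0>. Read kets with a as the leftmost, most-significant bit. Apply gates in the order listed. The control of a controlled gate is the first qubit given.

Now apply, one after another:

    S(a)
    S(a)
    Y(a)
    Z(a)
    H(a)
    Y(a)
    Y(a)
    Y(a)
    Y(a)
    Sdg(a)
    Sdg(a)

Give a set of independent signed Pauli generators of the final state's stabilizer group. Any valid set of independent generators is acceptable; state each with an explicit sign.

One valid set of independent stabilizer generators is +X (any independent generating set of the same group is equally correct).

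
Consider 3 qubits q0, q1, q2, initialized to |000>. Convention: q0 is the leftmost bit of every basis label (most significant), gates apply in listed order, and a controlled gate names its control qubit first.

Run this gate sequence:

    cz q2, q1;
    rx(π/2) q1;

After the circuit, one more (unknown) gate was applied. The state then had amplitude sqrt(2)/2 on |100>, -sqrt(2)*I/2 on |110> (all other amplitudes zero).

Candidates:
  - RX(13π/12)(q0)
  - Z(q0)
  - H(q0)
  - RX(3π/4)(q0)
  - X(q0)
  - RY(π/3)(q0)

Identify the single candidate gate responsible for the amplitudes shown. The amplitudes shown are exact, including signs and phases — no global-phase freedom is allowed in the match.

It was X(q0) that produced the state shown.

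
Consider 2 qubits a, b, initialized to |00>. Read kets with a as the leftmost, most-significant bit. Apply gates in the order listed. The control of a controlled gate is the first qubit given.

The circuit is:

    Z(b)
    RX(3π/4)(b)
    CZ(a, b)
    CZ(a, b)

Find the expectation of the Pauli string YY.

The expectation value of YY is 0. Key observation: gates 3-4 undo each other exactly, leaving only the rest of the circuit to track.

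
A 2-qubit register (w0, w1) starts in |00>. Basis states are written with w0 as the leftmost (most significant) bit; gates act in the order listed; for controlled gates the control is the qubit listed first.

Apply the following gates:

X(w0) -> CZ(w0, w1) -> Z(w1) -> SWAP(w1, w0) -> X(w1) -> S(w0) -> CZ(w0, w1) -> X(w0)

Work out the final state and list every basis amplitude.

The resulting statevector has amplitude 1 on |10>, and 0 on every other basis state.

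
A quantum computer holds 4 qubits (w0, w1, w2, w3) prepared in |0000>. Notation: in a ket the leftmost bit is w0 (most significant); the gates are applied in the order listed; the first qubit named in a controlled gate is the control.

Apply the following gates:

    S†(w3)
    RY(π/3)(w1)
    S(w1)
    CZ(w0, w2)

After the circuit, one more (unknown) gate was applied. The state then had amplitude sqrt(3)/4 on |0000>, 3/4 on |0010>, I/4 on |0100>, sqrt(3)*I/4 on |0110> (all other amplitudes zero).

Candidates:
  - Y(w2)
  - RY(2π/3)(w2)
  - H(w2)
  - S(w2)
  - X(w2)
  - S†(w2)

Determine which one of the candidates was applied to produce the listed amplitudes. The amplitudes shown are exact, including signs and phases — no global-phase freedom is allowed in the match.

The unique candidate consistent with the amplitudes is RY(2π/3)(w2).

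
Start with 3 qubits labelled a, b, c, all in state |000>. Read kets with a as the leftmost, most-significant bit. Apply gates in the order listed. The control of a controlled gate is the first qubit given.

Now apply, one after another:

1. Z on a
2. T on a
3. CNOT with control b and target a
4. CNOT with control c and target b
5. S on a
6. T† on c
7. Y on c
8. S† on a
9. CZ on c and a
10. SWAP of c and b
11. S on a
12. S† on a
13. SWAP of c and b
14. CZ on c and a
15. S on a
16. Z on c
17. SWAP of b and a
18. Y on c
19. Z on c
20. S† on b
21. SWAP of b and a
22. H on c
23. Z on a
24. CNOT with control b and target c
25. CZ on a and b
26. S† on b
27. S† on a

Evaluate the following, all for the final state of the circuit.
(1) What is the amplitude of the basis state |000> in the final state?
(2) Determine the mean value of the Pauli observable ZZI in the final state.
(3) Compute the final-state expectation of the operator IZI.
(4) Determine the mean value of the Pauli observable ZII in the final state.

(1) The amplitude on |000> is -sqrt(2)/2.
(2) In the final state, ZZI has expectation 1.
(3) The expectation value of IZI is 1.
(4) The expectation value of ZII is 1.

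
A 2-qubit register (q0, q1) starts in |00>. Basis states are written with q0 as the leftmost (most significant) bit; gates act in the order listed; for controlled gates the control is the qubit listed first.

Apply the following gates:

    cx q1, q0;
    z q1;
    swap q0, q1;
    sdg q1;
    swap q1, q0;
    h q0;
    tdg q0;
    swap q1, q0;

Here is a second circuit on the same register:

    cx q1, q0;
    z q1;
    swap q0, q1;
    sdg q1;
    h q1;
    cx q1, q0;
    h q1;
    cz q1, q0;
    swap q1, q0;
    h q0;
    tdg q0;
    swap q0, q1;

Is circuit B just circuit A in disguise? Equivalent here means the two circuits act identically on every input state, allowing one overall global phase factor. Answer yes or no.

No: there is an input state on which the two circuits produce genuinely different outputs (not merely differing by a phase).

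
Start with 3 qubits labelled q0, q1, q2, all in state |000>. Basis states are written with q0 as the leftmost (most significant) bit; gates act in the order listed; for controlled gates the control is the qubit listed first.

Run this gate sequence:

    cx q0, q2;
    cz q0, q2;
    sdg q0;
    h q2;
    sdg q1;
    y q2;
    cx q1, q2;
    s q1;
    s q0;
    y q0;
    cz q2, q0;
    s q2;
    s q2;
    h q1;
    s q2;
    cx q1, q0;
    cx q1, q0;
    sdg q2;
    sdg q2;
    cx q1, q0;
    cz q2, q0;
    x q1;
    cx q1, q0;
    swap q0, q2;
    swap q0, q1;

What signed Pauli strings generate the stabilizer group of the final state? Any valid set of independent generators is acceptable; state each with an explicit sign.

One valid set of independent stabilizer generators is +XZI, +ZYI, +IIZ (any independent generating set of the same group is equally correct). Key observation: the block from step 15 through step 18 cancels to the identity and can be dropped.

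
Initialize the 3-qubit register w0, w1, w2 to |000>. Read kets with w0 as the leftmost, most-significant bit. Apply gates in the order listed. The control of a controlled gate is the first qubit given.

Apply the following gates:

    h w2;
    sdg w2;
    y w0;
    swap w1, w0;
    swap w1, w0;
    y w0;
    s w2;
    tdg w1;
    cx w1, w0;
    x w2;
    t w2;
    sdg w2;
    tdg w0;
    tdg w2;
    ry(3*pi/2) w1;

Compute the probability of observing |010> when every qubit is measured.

The probability of measuring |010> is 1/4. Key observation: gates 2-7 undo each other exactly, leaving only the rest of the circuit to track.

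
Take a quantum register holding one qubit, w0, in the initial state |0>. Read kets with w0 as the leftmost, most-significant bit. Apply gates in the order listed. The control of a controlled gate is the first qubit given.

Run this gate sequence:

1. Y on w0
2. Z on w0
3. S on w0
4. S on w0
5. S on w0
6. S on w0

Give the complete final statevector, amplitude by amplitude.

After the circuit, the state carries amplitude 0 on |0>, -I on |1>. Key observation: steps 3-6 multiply out to the identity, so the circuit reduces to the remaining gates.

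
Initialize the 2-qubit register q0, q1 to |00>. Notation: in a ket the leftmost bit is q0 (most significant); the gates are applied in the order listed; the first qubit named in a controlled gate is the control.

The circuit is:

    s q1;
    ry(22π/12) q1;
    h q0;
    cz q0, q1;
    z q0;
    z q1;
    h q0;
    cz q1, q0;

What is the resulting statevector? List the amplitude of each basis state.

After the circuit, the state carries amplitude 0 on |00>, -sqrt(6)/4 + sqrt(2)/4 on |01>, -sqrt(6)/4 - sqrt(2)/4 on |10>, 0 on |11>.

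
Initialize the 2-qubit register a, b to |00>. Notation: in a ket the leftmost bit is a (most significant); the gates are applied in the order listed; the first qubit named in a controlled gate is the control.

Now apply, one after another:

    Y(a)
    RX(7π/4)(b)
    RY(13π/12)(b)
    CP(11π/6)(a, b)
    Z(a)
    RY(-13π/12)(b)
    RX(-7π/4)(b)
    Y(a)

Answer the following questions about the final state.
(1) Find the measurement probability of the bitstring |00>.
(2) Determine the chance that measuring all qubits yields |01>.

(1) Outcome |00> occurs with probability sqrt(3)/4 + 17/32.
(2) The probability of measuring |01> is 15/32 - sqrt(3)/4.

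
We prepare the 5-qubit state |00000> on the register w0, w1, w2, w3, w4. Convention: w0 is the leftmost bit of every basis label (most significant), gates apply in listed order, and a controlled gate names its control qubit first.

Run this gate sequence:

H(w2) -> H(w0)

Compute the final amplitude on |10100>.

The final state's coefficient on |10100> equals 1/2.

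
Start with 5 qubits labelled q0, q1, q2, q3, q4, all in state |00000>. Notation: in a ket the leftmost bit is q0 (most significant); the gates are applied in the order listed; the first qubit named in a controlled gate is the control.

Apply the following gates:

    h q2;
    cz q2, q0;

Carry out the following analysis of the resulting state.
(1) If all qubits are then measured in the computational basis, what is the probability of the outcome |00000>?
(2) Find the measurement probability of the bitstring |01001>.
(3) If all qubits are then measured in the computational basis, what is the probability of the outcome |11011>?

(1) A full measurement returns |00000> with probability 1/2.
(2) A full measurement returns |01001> with probability 0.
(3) Outcome |11011> occurs with probability 0.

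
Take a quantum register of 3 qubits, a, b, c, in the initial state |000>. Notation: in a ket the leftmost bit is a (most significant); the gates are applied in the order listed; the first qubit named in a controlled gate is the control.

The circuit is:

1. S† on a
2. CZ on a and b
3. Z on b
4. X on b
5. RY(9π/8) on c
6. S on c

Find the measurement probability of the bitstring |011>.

Outcome |011> occurs with probability sin(7*pi/16)**2.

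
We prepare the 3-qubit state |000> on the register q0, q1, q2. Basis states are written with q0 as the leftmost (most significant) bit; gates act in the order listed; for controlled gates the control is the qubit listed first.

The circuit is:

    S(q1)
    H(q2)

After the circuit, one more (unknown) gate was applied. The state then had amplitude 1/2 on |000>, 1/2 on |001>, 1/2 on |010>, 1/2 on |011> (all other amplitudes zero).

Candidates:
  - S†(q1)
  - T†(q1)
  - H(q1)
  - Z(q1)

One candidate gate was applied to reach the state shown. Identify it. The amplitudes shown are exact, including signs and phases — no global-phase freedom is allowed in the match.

The unique candidate consistent with the amplitudes is H(q1).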